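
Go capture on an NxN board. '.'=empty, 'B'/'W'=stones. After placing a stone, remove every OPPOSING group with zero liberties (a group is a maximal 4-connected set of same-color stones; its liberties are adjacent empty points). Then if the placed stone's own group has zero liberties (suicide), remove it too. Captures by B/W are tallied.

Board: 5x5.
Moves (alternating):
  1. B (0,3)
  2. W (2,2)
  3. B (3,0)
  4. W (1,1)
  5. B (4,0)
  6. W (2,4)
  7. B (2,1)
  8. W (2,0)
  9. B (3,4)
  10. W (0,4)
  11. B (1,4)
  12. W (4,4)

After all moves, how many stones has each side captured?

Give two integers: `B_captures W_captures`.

Move 1: B@(0,3) -> caps B=0 W=0
Move 2: W@(2,2) -> caps B=0 W=0
Move 3: B@(3,0) -> caps B=0 W=0
Move 4: W@(1,1) -> caps B=0 W=0
Move 5: B@(4,0) -> caps B=0 W=0
Move 6: W@(2,4) -> caps B=0 W=0
Move 7: B@(2,1) -> caps B=0 W=0
Move 8: W@(2,0) -> caps B=0 W=0
Move 9: B@(3,4) -> caps B=0 W=0
Move 10: W@(0,4) -> caps B=0 W=0
Move 11: B@(1,4) -> caps B=1 W=0
Move 12: W@(4,4) -> caps B=1 W=0

Answer: 1 0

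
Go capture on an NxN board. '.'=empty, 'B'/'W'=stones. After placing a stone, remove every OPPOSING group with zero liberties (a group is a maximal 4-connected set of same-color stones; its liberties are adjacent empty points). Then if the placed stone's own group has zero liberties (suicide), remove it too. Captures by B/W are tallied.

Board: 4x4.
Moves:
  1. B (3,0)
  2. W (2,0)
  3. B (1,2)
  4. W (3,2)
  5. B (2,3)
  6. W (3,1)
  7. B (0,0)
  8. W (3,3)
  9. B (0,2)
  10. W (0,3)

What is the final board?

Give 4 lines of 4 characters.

Answer: B.BW
..B.
W..B
.WWW

Derivation:
Move 1: B@(3,0) -> caps B=0 W=0
Move 2: W@(2,0) -> caps B=0 W=0
Move 3: B@(1,2) -> caps B=0 W=0
Move 4: W@(3,2) -> caps B=0 W=0
Move 5: B@(2,3) -> caps B=0 W=0
Move 6: W@(3,1) -> caps B=0 W=1
Move 7: B@(0,0) -> caps B=0 W=1
Move 8: W@(3,3) -> caps B=0 W=1
Move 9: B@(0,2) -> caps B=0 W=1
Move 10: W@(0,3) -> caps B=0 W=1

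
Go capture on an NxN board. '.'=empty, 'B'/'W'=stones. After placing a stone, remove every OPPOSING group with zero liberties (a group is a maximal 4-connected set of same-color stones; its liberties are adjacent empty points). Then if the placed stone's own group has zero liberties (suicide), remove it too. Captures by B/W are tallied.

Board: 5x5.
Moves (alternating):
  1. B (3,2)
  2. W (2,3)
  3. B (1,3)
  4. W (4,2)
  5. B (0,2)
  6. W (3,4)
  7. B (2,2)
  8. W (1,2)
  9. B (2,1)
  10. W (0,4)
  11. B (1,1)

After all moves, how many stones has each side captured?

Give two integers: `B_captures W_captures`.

Move 1: B@(3,2) -> caps B=0 W=0
Move 2: W@(2,3) -> caps B=0 W=0
Move 3: B@(1,3) -> caps B=0 W=0
Move 4: W@(4,2) -> caps B=0 W=0
Move 5: B@(0,2) -> caps B=0 W=0
Move 6: W@(3,4) -> caps B=0 W=0
Move 7: B@(2,2) -> caps B=0 W=0
Move 8: W@(1,2) -> caps B=0 W=0
Move 9: B@(2,1) -> caps B=0 W=0
Move 10: W@(0,4) -> caps B=0 W=0
Move 11: B@(1,1) -> caps B=1 W=0

Answer: 1 0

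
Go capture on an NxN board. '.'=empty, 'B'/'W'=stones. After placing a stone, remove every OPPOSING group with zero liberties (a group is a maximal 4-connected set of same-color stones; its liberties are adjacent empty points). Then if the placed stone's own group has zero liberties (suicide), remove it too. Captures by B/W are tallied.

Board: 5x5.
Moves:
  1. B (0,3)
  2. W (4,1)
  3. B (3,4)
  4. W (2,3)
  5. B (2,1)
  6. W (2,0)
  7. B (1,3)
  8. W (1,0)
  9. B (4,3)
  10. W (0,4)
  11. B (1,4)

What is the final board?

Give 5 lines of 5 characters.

Answer: ...B.
W..BB
WB.W.
....B
.W.B.

Derivation:
Move 1: B@(0,3) -> caps B=0 W=0
Move 2: W@(4,1) -> caps B=0 W=0
Move 3: B@(3,4) -> caps B=0 W=0
Move 4: W@(2,3) -> caps B=0 W=0
Move 5: B@(2,1) -> caps B=0 W=0
Move 6: W@(2,0) -> caps B=0 W=0
Move 7: B@(1,3) -> caps B=0 W=0
Move 8: W@(1,0) -> caps B=0 W=0
Move 9: B@(4,3) -> caps B=0 W=0
Move 10: W@(0,4) -> caps B=0 W=0
Move 11: B@(1,4) -> caps B=1 W=0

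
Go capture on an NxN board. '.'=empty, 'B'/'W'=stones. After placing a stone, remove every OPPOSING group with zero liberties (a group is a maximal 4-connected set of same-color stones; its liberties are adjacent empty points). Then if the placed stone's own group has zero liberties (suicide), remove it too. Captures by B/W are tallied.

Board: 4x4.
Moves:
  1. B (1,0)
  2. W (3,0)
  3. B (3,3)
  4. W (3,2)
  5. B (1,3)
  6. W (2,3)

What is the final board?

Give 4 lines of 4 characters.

Answer: ....
B..B
...W
W.W.

Derivation:
Move 1: B@(1,0) -> caps B=0 W=0
Move 2: W@(3,0) -> caps B=0 W=0
Move 3: B@(3,3) -> caps B=0 W=0
Move 4: W@(3,2) -> caps B=0 W=0
Move 5: B@(1,3) -> caps B=0 W=0
Move 6: W@(2,3) -> caps B=0 W=1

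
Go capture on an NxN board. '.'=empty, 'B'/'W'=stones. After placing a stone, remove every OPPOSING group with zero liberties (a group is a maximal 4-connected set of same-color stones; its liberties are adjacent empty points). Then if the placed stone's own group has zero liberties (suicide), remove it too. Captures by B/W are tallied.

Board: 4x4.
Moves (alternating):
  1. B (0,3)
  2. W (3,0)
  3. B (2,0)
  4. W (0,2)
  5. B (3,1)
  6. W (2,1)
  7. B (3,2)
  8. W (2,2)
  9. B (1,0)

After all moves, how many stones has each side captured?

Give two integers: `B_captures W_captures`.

Move 1: B@(0,3) -> caps B=0 W=0
Move 2: W@(3,0) -> caps B=0 W=0
Move 3: B@(2,0) -> caps B=0 W=0
Move 4: W@(0,2) -> caps B=0 W=0
Move 5: B@(3,1) -> caps B=1 W=0
Move 6: W@(2,1) -> caps B=1 W=0
Move 7: B@(3,2) -> caps B=1 W=0
Move 8: W@(2,2) -> caps B=1 W=0
Move 9: B@(1,0) -> caps B=1 W=0

Answer: 1 0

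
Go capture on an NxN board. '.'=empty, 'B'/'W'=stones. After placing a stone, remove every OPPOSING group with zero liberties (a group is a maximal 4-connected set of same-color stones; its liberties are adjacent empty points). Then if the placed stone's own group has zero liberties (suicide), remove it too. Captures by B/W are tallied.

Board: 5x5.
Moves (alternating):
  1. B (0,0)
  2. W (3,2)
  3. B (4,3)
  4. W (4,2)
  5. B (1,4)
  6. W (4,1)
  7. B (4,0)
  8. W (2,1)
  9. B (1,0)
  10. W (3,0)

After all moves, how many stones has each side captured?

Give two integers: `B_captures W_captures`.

Answer: 0 1

Derivation:
Move 1: B@(0,0) -> caps B=0 W=0
Move 2: W@(3,2) -> caps B=0 W=0
Move 3: B@(4,3) -> caps B=0 W=0
Move 4: W@(4,2) -> caps B=0 W=0
Move 5: B@(1,4) -> caps B=0 W=0
Move 6: W@(4,1) -> caps B=0 W=0
Move 7: B@(4,0) -> caps B=0 W=0
Move 8: W@(2,1) -> caps B=0 W=0
Move 9: B@(1,0) -> caps B=0 W=0
Move 10: W@(3,0) -> caps B=0 W=1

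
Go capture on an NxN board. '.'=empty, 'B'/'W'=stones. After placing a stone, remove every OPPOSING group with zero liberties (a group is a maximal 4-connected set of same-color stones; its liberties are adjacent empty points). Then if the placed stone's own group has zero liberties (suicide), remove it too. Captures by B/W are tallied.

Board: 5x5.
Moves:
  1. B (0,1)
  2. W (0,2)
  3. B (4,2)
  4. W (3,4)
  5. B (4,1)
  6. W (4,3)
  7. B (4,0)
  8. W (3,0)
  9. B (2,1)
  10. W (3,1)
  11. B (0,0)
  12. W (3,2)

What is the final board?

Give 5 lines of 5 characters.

Move 1: B@(0,1) -> caps B=0 W=0
Move 2: W@(0,2) -> caps B=0 W=0
Move 3: B@(4,2) -> caps B=0 W=0
Move 4: W@(3,4) -> caps B=0 W=0
Move 5: B@(4,1) -> caps B=0 W=0
Move 6: W@(4,3) -> caps B=0 W=0
Move 7: B@(4,0) -> caps B=0 W=0
Move 8: W@(3,0) -> caps B=0 W=0
Move 9: B@(2,1) -> caps B=0 W=0
Move 10: W@(3,1) -> caps B=0 W=0
Move 11: B@(0,0) -> caps B=0 W=0
Move 12: W@(3,2) -> caps B=0 W=3

Answer: BBW..
.....
.B...
WWW.W
...W.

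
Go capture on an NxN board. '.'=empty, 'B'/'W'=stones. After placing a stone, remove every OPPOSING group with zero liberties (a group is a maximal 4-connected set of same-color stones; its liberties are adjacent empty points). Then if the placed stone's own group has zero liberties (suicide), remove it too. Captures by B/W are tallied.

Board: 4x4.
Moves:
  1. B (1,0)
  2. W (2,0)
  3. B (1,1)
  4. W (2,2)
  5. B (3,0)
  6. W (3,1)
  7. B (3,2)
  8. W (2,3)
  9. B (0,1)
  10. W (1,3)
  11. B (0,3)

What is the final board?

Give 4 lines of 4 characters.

Answer: .B.B
BB.W
W.WW
.WB.

Derivation:
Move 1: B@(1,0) -> caps B=0 W=0
Move 2: W@(2,0) -> caps B=0 W=0
Move 3: B@(1,1) -> caps B=0 W=0
Move 4: W@(2,2) -> caps B=0 W=0
Move 5: B@(3,0) -> caps B=0 W=0
Move 6: W@(3,1) -> caps B=0 W=1
Move 7: B@(3,2) -> caps B=0 W=1
Move 8: W@(2,3) -> caps B=0 W=1
Move 9: B@(0,1) -> caps B=0 W=1
Move 10: W@(1,3) -> caps B=0 W=1
Move 11: B@(0,3) -> caps B=0 W=1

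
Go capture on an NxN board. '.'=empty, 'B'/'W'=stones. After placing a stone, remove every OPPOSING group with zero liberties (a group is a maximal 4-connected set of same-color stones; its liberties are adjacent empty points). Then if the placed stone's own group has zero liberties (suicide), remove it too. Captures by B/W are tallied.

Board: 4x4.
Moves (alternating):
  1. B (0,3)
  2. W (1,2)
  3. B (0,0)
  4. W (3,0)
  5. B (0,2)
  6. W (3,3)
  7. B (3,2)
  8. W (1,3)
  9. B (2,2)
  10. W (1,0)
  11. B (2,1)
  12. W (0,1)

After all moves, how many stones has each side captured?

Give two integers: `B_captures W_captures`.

Answer: 0 3

Derivation:
Move 1: B@(0,3) -> caps B=0 W=0
Move 2: W@(1,2) -> caps B=0 W=0
Move 3: B@(0,0) -> caps B=0 W=0
Move 4: W@(3,0) -> caps B=0 W=0
Move 5: B@(0,2) -> caps B=0 W=0
Move 6: W@(3,3) -> caps B=0 W=0
Move 7: B@(3,2) -> caps B=0 W=0
Move 8: W@(1,3) -> caps B=0 W=0
Move 9: B@(2,2) -> caps B=0 W=0
Move 10: W@(1,0) -> caps B=0 W=0
Move 11: B@(2,1) -> caps B=0 W=0
Move 12: W@(0,1) -> caps B=0 W=3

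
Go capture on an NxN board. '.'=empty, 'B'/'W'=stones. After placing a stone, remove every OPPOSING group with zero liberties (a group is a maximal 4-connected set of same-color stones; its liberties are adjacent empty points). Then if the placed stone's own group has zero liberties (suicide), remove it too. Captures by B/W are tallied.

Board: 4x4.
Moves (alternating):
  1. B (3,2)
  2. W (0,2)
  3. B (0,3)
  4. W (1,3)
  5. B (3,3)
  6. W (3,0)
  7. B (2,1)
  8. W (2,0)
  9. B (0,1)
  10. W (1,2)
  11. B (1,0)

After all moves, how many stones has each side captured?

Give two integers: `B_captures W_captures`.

Answer: 0 1

Derivation:
Move 1: B@(3,2) -> caps B=0 W=0
Move 2: W@(0,2) -> caps B=0 W=0
Move 3: B@(0,3) -> caps B=0 W=0
Move 4: W@(1,3) -> caps B=0 W=1
Move 5: B@(3,3) -> caps B=0 W=1
Move 6: W@(3,0) -> caps B=0 W=1
Move 7: B@(2,1) -> caps B=0 W=1
Move 8: W@(2,0) -> caps B=0 W=1
Move 9: B@(0,1) -> caps B=0 W=1
Move 10: W@(1,2) -> caps B=0 W=1
Move 11: B@(1,0) -> caps B=0 W=1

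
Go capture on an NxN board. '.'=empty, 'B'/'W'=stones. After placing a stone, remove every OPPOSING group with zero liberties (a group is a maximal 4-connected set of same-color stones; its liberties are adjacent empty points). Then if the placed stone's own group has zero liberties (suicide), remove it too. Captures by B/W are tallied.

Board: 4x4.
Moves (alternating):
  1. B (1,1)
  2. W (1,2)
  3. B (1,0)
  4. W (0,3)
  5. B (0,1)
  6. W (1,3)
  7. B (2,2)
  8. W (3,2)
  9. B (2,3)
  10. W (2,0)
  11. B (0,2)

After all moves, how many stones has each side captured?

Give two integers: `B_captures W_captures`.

Move 1: B@(1,1) -> caps B=0 W=0
Move 2: W@(1,2) -> caps B=0 W=0
Move 3: B@(1,0) -> caps B=0 W=0
Move 4: W@(0,3) -> caps B=0 W=0
Move 5: B@(0,1) -> caps B=0 W=0
Move 6: W@(1,3) -> caps B=0 W=0
Move 7: B@(2,2) -> caps B=0 W=0
Move 8: W@(3,2) -> caps B=0 W=0
Move 9: B@(2,3) -> caps B=0 W=0
Move 10: W@(2,0) -> caps B=0 W=0
Move 11: B@(0,2) -> caps B=3 W=0

Answer: 3 0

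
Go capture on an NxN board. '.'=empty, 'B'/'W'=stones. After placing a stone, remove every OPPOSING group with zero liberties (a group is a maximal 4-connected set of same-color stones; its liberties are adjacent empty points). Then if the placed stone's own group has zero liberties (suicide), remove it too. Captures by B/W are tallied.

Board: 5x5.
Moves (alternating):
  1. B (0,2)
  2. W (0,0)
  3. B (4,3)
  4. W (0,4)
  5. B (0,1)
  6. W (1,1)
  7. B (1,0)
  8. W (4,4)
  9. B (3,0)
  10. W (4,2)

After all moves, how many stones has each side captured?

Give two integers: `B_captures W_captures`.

Move 1: B@(0,2) -> caps B=0 W=0
Move 2: W@(0,0) -> caps B=0 W=0
Move 3: B@(4,3) -> caps B=0 W=0
Move 4: W@(0,4) -> caps B=0 W=0
Move 5: B@(0,1) -> caps B=0 W=0
Move 6: W@(1,1) -> caps B=0 W=0
Move 7: B@(1,0) -> caps B=1 W=0
Move 8: W@(4,4) -> caps B=1 W=0
Move 9: B@(3,0) -> caps B=1 W=0
Move 10: W@(4,2) -> caps B=1 W=0

Answer: 1 0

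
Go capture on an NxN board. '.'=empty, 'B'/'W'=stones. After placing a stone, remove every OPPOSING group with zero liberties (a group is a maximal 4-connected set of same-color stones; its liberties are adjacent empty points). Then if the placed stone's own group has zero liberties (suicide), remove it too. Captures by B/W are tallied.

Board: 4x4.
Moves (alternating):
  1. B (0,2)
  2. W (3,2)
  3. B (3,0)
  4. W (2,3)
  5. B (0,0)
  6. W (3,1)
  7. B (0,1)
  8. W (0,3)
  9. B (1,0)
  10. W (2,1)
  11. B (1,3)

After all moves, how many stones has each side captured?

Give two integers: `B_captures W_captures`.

Move 1: B@(0,2) -> caps B=0 W=0
Move 2: W@(3,2) -> caps B=0 W=0
Move 3: B@(3,0) -> caps B=0 W=0
Move 4: W@(2,3) -> caps B=0 W=0
Move 5: B@(0,0) -> caps B=0 W=0
Move 6: W@(3,1) -> caps B=0 W=0
Move 7: B@(0,1) -> caps B=0 W=0
Move 8: W@(0,3) -> caps B=0 W=0
Move 9: B@(1,0) -> caps B=0 W=0
Move 10: W@(2,1) -> caps B=0 W=0
Move 11: B@(1,3) -> caps B=1 W=0

Answer: 1 0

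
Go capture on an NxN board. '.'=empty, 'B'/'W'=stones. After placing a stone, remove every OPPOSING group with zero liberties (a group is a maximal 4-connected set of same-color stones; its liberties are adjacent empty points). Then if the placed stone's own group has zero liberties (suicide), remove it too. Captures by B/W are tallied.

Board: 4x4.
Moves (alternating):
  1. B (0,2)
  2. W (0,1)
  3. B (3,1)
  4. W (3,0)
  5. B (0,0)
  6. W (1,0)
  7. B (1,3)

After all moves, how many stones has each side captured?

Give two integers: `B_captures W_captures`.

Move 1: B@(0,2) -> caps B=0 W=0
Move 2: W@(0,1) -> caps B=0 W=0
Move 3: B@(3,1) -> caps B=0 W=0
Move 4: W@(3,0) -> caps B=0 W=0
Move 5: B@(0,0) -> caps B=0 W=0
Move 6: W@(1,0) -> caps B=0 W=1
Move 7: B@(1,3) -> caps B=0 W=1

Answer: 0 1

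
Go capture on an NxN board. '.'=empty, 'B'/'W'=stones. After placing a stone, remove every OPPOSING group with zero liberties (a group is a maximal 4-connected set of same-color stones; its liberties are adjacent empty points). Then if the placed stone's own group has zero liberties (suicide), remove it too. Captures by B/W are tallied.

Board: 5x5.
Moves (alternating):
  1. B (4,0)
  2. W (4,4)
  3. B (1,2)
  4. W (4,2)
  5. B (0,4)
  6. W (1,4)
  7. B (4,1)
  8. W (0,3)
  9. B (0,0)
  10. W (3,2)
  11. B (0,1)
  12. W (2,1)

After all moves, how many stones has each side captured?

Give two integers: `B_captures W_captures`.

Answer: 0 1

Derivation:
Move 1: B@(4,0) -> caps B=0 W=0
Move 2: W@(4,4) -> caps B=0 W=0
Move 3: B@(1,2) -> caps B=0 W=0
Move 4: W@(4,2) -> caps B=0 W=0
Move 5: B@(0,4) -> caps B=0 W=0
Move 6: W@(1,4) -> caps B=0 W=0
Move 7: B@(4,1) -> caps B=0 W=0
Move 8: W@(0,3) -> caps B=0 W=1
Move 9: B@(0,0) -> caps B=0 W=1
Move 10: W@(3,2) -> caps B=0 W=1
Move 11: B@(0,1) -> caps B=0 W=1
Move 12: W@(2,1) -> caps B=0 W=1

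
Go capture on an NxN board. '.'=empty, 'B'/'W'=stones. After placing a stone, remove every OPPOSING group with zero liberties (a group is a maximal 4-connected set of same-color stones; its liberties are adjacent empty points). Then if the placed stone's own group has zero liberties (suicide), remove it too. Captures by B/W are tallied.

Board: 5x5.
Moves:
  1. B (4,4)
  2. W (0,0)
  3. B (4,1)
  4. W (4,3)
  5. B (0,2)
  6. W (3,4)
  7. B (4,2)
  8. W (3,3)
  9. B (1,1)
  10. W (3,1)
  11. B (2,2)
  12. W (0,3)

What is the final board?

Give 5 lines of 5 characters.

Answer: W.BW.
.B...
..B..
.W.WW
.BBW.

Derivation:
Move 1: B@(4,4) -> caps B=0 W=0
Move 2: W@(0,0) -> caps B=0 W=0
Move 3: B@(4,1) -> caps B=0 W=0
Move 4: W@(4,3) -> caps B=0 W=0
Move 5: B@(0,2) -> caps B=0 W=0
Move 6: W@(3,4) -> caps B=0 W=1
Move 7: B@(4,2) -> caps B=0 W=1
Move 8: W@(3,3) -> caps B=0 W=1
Move 9: B@(1,1) -> caps B=0 W=1
Move 10: W@(3,1) -> caps B=0 W=1
Move 11: B@(2,2) -> caps B=0 W=1
Move 12: W@(0,3) -> caps B=0 W=1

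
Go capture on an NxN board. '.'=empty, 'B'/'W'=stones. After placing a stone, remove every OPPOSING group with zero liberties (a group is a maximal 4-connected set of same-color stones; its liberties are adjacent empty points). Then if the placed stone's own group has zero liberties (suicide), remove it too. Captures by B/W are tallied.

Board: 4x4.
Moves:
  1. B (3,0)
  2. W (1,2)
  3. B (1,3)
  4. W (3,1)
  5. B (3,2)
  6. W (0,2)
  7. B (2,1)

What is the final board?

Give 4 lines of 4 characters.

Move 1: B@(3,0) -> caps B=0 W=0
Move 2: W@(1,2) -> caps B=0 W=0
Move 3: B@(1,3) -> caps B=0 W=0
Move 4: W@(3,1) -> caps B=0 W=0
Move 5: B@(3,2) -> caps B=0 W=0
Move 6: W@(0,2) -> caps B=0 W=0
Move 7: B@(2,1) -> caps B=1 W=0

Answer: ..W.
..WB
.B..
B.B.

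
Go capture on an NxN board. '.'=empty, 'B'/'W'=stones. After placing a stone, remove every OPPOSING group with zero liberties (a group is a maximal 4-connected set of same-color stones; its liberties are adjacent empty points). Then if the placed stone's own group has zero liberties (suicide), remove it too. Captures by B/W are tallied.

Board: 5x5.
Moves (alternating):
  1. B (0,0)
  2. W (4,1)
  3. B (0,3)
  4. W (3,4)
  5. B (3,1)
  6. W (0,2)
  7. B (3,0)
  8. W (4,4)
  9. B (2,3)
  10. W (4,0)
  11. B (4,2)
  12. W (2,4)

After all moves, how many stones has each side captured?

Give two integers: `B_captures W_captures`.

Move 1: B@(0,0) -> caps B=0 W=0
Move 2: W@(4,1) -> caps B=0 W=0
Move 3: B@(0,3) -> caps B=0 W=0
Move 4: W@(3,4) -> caps B=0 W=0
Move 5: B@(3,1) -> caps B=0 W=0
Move 6: W@(0,2) -> caps B=0 W=0
Move 7: B@(3,0) -> caps B=0 W=0
Move 8: W@(4,4) -> caps B=0 W=0
Move 9: B@(2,3) -> caps B=0 W=0
Move 10: W@(4,0) -> caps B=0 W=0
Move 11: B@(4,2) -> caps B=2 W=0
Move 12: W@(2,4) -> caps B=2 W=0

Answer: 2 0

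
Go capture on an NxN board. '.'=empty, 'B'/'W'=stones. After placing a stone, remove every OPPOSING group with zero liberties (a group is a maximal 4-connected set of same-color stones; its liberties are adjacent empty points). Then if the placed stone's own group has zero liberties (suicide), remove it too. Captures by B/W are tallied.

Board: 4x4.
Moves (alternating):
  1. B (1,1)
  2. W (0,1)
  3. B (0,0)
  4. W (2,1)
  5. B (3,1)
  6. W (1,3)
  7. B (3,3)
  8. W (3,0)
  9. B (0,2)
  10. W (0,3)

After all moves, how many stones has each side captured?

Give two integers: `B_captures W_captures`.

Move 1: B@(1,1) -> caps B=0 W=0
Move 2: W@(0,1) -> caps B=0 W=0
Move 3: B@(0,0) -> caps B=0 W=0
Move 4: W@(2,1) -> caps B=0 W=0
Move 5: B@(3,1) -> caps B=0 W=0
Move 6: W@(1,3) -> caps B=0 W=0
Move 7: B@(3,3) -> caps B=0 W=0
Move 8: W@(3,0) -> caps B=0 W=0
Move 9: B@(0,2) -> caps B=1 W=0
Move 10: W@(0,3) -> caps B=1 W=0

Answer: 1 0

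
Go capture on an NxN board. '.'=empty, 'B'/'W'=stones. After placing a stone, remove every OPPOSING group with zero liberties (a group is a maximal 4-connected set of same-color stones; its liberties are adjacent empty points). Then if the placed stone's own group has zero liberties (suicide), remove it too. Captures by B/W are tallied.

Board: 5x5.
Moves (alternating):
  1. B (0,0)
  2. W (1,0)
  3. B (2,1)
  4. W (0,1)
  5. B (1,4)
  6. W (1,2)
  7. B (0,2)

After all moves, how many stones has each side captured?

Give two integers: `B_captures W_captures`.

Move 1: B@(0,0) -> caps B=0 W=0
Move 2: W@(1,0) -> caps B=0 W=0
Move 3: B@(2,1) -> caps B=0 W=0
Move 4: W@(0,1) -> caps B=0 W=1
Move 5: B@(1,4) -> caps B=0 W=1
Move 6: W@(1,2) -> caps B=0 W=1
Move 7: B@(0,2) -> caps B=0 W=1

Answer: 0 1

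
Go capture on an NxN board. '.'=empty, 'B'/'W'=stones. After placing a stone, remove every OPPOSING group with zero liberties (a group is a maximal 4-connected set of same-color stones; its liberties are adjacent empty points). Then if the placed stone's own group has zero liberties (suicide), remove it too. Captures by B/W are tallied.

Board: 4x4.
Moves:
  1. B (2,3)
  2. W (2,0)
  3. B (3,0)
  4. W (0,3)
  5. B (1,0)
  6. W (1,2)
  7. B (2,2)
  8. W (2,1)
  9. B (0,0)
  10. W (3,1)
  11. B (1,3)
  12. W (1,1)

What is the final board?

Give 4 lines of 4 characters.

Move 1: B@(2,3) -> caps B=0 W=0
Move 2: W@(2,0) -> caps B=0 W=0
Move 3: B@(3,0) -> caps B=0 W=0
Move 4: W@(0,3) -> caps B=0 W=0
Move 5: B@(1,0) -> caps B=0 W=0
Move 6: W@(1,2) -> caps B=0 W=0
Move 7: B@(2,2) -> caps B=0 W=0
Move 8: W@(2,1) -> caps B=0 W=0
Move 9: B@(0,0) -> caps B=0 W=0
Move 10: W@(3,1) -> caps B=0 W=1
Move 11: B@(1,3) -> caps B=0 W=1
Move 12: W@(1,1) -> caps B=0 W=1

Answer: B..W
BWWB
WWBB
.W..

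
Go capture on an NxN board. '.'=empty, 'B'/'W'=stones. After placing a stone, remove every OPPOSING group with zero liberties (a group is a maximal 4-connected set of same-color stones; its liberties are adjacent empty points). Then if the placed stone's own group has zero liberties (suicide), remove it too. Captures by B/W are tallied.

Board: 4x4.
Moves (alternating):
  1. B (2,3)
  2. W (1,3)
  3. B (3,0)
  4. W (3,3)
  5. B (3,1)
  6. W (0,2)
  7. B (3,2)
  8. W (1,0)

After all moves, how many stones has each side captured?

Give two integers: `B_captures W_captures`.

Move 1: B@(2,3) -> caps B=0 W=0
Move 2: W@(1,3) -> caps B=0 W=0
Move 3: B@(3,0) -> caps B=0 W=0
Move 4: W@(3,3) -> caps B=0 W=0
Move 5: B@(3,1) -> caps B=0 W=0
Move 6: W@(0,2) -> caps B=0 W=0
Move 7: B@(3,2) -> caps B=1 W=0
Move 8: W@(1,0) -> caps B=1 W=0

Answer: 1 0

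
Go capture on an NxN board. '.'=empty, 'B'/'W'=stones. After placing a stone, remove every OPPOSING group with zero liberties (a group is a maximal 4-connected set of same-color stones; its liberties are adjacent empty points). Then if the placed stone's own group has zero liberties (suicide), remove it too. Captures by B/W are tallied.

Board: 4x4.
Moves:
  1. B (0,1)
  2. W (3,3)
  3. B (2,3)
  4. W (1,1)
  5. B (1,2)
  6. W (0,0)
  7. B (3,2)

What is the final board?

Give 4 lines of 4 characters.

Answer: WB..
.WB.
...B
..B.

Derivation:
Move 1: B@(0,1) -> caps B=0 W=0
Move 2: W@(3,3) -> caps B=0 W=0
Move 3: B@(2,3) -> caps B=0 W=0
Move 4: W@(1,1) -> caps B=0 W=0
Move 5: B@(1,2) -> caps B=0 W=0
Move 6: W@(0,0) -> caps B=0 W=0
Move 7: B@(3,2) -> caps B=1 W=0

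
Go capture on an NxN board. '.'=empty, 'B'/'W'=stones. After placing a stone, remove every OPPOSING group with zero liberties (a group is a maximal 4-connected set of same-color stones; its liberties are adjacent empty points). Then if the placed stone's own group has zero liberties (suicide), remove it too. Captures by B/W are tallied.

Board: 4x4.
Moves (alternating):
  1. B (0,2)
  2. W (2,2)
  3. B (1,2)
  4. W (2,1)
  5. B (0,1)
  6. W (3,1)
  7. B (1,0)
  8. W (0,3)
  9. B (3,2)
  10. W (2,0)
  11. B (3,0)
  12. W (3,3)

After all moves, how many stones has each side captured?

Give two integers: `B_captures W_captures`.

Move 1: B@(0,2) -> caps B=0 W=0
Move 2: W@(2,2) -> caps B=0 W=0
Move 3: B@(1,2) -> caps B=0 W=0
Move 4: W@(2,1) -> caps B=0 W=0
Move 5: B@(0,1) -> caps B=0 W=0
Move 6: W@(3,1) -> caps B=0 W=0
Move 7: B@(1,0) -> caps B=0 W=0
Move 8: W@(0,3) -> caps B=0 W=0
Move 9: B@(3,2) -> caps B=0 W=0
Move 10: W@(2,0) -> caps B=0 W=0
Move 11: B@(3,0) -> caps B=0 W=0
Move 12: W@(3,3) -> caps B=0 W=1

Answer: 0 1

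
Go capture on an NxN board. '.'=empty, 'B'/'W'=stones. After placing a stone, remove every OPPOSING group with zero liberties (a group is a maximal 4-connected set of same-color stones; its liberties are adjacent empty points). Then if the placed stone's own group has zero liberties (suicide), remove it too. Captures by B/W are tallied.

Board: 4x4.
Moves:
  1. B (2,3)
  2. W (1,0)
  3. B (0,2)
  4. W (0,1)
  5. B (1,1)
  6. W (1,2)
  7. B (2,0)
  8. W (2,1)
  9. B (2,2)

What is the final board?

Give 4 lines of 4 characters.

Move 1: B@(2,3) -> caps B=0 W=0
Move 2: W@(1,0) -> caps B=0 W=0
Move 3: B@(0,2) -> caps B=0 W=0
Move 4: W@(0,1) -> caps B=0 W=0
Move 5: B@(1,1) -> caps B=0 W=0
Move 6: W@(1,2) -> caps B=0 W=0
Move 7: B@(2,0) -> caps B=0 W=0
Move 8: W@(2,1) -> caps B=0 W=1
Move 9: B@(2,2) -> caps B=0 W=1

Answer: .WB.
W.W.
BWBB
....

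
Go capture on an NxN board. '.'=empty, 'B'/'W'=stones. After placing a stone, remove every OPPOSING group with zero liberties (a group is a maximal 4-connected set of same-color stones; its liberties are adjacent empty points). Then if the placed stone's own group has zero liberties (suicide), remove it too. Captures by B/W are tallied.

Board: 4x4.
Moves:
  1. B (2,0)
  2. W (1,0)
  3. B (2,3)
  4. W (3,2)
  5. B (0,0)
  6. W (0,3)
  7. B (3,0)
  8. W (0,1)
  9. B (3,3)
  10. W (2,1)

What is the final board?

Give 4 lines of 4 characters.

Answer: .W.W
W...
BW.B
B.WB

Derivation:
Move 1: B@(2,0) -> caps B=0 W=0
Move 2: W@(1,0) -> caps B=0 W=0
Move 3: B@(2,3) -> caps B=0 W=0
Move 4: W@(3,2) -> caps B=0 W=0
Move 5: B@(0,0) -> caps B=0 W=0
Move 6: W@(0,3) -> caps B=0 W=0
Move 7: B@(3,0) -> caps B=0 W=0
Move 8: W@(0,1) -> caps B=0 W=1
Move 9: B@(3,3) -> caps B=0 W=1
Move 10: W@(2,1) -> caps B=0 W=1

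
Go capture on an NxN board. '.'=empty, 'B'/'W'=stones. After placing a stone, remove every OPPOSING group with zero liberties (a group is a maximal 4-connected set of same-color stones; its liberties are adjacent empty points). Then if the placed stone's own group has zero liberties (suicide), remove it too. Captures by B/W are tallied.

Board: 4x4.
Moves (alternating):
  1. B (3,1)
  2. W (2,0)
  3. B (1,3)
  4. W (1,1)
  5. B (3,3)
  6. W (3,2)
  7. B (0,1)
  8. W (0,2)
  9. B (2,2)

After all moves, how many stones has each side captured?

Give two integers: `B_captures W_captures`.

Answer: 1 0

Derivation:
Move 1: B@(3,1) -> caps B=0 W=0
Move 2: W@(2,0) -> caps B=0 W=0
Move 3: B@(1,3) -> caps B=0 W=0
Move 4: W@(1,1) -> caps B=0 W=0
Move 5: B@(3,3) -> caps B=0 W=0
Move 6: W@(3,2) -> caps B=0 W=0
Move 7: B@(0,1) -> caps B=0 W=0
Move 8: W@(0,2) -> caps B=0 W=0
Move 9: B@(2,2) -> caps B=1 W=0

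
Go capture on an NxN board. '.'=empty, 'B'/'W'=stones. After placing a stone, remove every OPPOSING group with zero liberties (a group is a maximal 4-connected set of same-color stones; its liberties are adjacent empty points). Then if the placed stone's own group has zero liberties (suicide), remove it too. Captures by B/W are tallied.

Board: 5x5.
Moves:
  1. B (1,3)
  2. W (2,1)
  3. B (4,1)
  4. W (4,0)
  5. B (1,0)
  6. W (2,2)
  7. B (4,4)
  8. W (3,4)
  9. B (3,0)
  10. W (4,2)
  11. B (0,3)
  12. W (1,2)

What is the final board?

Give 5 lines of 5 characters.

Move 1: B@(1,3) -> caps B=0 W=0
Move 2: W@(2,1) -> caps B=0 W=0
Move 3: B@(4,1) -> caps B=0 W=0
Move 4: W@(4,0) -> caps B=0 W=0
Move 5: B@(1,0) -> caps B=0 W=0
Move 6: W@(2,2) -> caps B=0 W=0
Move 7: B@(4,4) -> caps B=0 W=0
Move 8: W@(3,4) -> caps B=0 W=0
Move 9: B@(3,0) -> caps B=1 W=0
Move 10: W@(4,2) -> caps B=1 W=0
Move 11: B@(0,3) -> caps B=1 W=0
Move 12: W@(1,2) -> caps B=1 W=0

Answer: ...B.
B.WB.
.WW..
B...W
.BW.B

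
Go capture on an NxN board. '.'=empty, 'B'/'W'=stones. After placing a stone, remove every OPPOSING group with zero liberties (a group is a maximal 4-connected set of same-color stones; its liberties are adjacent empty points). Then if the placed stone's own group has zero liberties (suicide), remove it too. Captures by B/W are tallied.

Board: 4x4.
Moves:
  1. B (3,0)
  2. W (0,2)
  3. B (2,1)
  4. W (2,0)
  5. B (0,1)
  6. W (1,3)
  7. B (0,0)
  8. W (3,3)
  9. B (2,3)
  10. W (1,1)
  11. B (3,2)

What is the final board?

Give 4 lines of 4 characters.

Answer: BBW.
.W.W
WB.B
B.B.

Derivation:
Move 1: B@(3,0) -> caps B=0 W=0
Move 2: W@(0,2) -> caps B=0 W=0
Move 3: B@(2,1) -> caps B=0 W=0
Move 4: W@(2,0) -> caps B=0 W=0
Move 5: B@(0,1) -> caps B=0 W=0
Move 6: W@(1,3) -> caps B=0 W=0
Move 7: B@(0,0) -> caps B=0 W=0
Move 8: W@(3,3) -> caps B=0 W=0
Move 9: B@(2,3) -> caps B=0 W=0
Move 10: W@(1,1) -> caps B=0 W=0
Move 11: B@(3,2) -> caps B=1 W=0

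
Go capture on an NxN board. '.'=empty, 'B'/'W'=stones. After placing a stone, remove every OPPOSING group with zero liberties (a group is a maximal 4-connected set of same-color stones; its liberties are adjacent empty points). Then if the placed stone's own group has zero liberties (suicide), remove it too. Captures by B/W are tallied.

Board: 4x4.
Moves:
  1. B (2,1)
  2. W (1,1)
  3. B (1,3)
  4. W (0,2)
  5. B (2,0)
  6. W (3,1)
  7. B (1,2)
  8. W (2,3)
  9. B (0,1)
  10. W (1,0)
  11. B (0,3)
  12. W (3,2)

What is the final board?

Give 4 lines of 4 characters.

Answer: .B.B
WWBB
BB.W
.WW.

Derivation:
Move 1: B@(2,1) -> caps B=0 W=0
Move 2: W@(1,1) -> caps B=0 W=0
Move 3: B@(1,3) -> caps B=0 W=0
Move 4: W@(0,2) -> caps B=0 W=0
Move 5: B@(2,0) -> caps B=0 W=0
Move 6: W@(3,1) -> caps B=0 W=0
Move 7: B@(1,2) -> caps B=0 W=0
Move 8: W@(2,3) -> caps B=0 W=0
Move 9: B@(0,1) -> caps B=0 W=0
Move 10: W@(1,0) -> caps B=0 W=0
Move 11: B@(0,3) -> caps B=1 W=0
Move 12: W@(3,2) -> caps B=1 W=0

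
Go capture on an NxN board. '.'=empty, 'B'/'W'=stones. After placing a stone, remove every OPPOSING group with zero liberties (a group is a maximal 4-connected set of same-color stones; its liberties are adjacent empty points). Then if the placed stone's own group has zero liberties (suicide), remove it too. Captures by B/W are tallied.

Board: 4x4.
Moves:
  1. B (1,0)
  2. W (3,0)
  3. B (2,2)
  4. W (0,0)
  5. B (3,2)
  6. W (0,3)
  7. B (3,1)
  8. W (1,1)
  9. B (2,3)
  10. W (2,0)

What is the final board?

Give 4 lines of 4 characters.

Answer: W..W
.W..
W.BB
WBB.

Derivation:
Move 1: B@(1,0) -> caps B=0 W=0
Move 2: W@(3,0) -> caps B=0 W=0
Move 3: B@(2,2) -> caps B=0 W=0
Move 4: W@(0,0) -> caps B=0 W=0
Move 5: B@(3,2) -> caps B=0 W=0
Move 6: W@(0,3) -> caps B=0 W=0
Move 7: B@(3,1) -> caps B=0 W=0
Move 8: W@(1,1) -> caps B=0 W=0
Move 9: B@(2,3) -> caps B=0 W=0
Move 10: W@(2,0) -> caps B=0 W=1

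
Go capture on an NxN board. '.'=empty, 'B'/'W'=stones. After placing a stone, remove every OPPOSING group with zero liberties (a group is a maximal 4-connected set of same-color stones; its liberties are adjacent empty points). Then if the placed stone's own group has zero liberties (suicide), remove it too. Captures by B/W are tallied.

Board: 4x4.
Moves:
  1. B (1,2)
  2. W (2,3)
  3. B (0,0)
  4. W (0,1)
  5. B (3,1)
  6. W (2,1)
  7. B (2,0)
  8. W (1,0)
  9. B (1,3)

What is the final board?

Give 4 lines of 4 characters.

Answer: .W..
W.BB
BW.W
.B..

Derivation:
Move 1: B@(1,2) -> caps B=0 W=0
Move 2: W@(2,3) -> caps B=0 W=0
Move 3: B@(0,0) -> caps B=0 W=0
Move 4: W@(0,1) -> caps B=0 W=0
Move 5: B@(3,1) -> caps B=0 W=0
Move 6: W@(2,1) -> caps B=0 W=0
Move 7: B@(2,0) -> caps B=0 W=0
Move 8: W@(1,0) -> caps B=0 W=1
Move 9: B@(1,3) -> caps B=0 W=1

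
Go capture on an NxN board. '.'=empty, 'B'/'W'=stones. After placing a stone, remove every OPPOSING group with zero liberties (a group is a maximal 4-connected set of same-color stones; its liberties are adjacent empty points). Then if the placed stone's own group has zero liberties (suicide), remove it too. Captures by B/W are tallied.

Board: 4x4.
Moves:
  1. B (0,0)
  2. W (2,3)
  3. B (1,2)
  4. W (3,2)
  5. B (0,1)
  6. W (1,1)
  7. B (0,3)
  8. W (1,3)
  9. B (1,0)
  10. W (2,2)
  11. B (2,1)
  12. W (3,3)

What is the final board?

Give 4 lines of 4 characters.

Answer: BB.B
B.BW
.BWW
..WW

Derivation:
Move 1: B@(0,0) -> caps B=0 W=0
Move 2: W@(2,3) -> caps B=0 W=0
Move 3: B@(1,2) -> caps B=0 W=0
Move 4: W@(3,2) -> caps B=0 W=0
Move 5: B@(0,1) -> caps B=0 W=0
Move 6: W@(1,1) -> caps B=0 W=0
Move 7: B@(0,3) -> caps B=0 W=0
Move 8: W@(1,3) -> caps B=0 W=0
Move 9: B@(1,0) -> caps B=0 W=0
Move 10: W@(2,2) -> caps B=0 W=0
Move 11: B@(2,1) -> caps B=1 W=0
Move 12: W@(3,3) -> caps B=1 W=0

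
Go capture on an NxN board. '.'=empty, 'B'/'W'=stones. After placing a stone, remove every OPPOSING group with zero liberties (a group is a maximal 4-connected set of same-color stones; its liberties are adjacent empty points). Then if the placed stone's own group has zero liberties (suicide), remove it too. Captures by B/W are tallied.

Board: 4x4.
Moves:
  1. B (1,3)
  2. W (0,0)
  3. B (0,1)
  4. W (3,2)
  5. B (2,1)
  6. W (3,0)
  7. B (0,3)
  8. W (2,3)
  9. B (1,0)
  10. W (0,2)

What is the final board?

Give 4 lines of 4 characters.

Move 1: B@(1,3) -> caps B=0 W=0
Move 2: W@(0,0) -> caps B=0 W=0
Move 3: B@(0,1) -> caps B=0 W=0
Move 4: W@(3,2) -> caps B=0 W=0
Move 5: B@(2,1) -> caps B=0 W=0
Move 6: W@(3,0) -> caps B=0 W=0
Move 7: B@(0,3) -> caps B=0 W=0
Move 8: W@(2,3) -> caps B=0 W=0
Move 9: B@(1,0) -> caps B=1 W=0
Move 10: W@(0,2) -> caps B=1 W=0

Answer: .BWB
B..B
.B.W
W.W.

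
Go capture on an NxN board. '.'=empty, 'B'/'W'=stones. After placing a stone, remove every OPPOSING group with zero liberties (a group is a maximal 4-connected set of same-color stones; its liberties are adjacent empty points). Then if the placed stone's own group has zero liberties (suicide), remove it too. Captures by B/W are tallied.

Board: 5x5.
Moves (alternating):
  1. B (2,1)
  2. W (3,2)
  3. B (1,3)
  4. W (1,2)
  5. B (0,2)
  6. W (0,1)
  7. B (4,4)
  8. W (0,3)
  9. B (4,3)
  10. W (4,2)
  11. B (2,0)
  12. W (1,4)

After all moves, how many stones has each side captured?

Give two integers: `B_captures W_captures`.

Move 1: B@(2,1) -> caps B=0 W=0
Move 2: W@(3,2) -> caps B=0 W=0
Move 3: B@(1,3) -> caps B=0 W=0
Move 4: W@(1,2) -> caps B=0 W=0
Move 5: B@(0,2) -> caps B=0 W=0
Move 6: W@(0,1) -> caps B=0 W=0
Move 7: B@(4,4) -> caps B=0 W=0
Move 8: W@(0,3) -> caps B=0 W=1
Move 9: B@(4,3) -> caps B=0 W=1
Move 10: W@(4,2) -> caps B=0 W=1
Move 11: B@(2,0) -> caps B=0 W=1
Move 12: W@(1,4) -> caps B=0 W=1

Answer: 0 1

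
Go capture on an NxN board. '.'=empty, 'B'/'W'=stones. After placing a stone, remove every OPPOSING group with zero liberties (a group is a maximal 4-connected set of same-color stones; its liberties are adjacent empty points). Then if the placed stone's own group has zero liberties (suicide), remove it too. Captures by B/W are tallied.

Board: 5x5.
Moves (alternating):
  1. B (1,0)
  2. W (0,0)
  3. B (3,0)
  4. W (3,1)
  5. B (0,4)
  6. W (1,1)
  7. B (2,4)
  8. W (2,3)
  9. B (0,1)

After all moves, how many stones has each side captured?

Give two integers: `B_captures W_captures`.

Answer: 1 0

Derivation:
Move 1: B@(1,0) -> caps B=0 W=0
Move 2: W@(0,0) -> caps B=0 W=0
Move 3: B@(3,0) -> caps B=0 W=0
Move 4: W@(3,1) -> caps B=0 W=0
Move 5: B@(0,4) -> caps B=0 W=0
Move 6: W@(1,1) -> caps B=0 W=0
Move 7: B@(2,4) -> caps B=0 W=0
Move 8: W@(2,3) -> caps B=0 W=0
Move 9: B@(0,1) -> caps B=1 W=0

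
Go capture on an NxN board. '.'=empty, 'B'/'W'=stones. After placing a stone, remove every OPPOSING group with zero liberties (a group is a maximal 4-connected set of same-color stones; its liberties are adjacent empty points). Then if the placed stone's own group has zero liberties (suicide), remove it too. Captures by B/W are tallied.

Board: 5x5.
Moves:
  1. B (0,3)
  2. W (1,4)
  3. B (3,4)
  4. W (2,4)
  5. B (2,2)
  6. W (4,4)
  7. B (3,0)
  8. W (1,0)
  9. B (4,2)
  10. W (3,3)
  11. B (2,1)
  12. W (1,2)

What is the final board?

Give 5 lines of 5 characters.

Answer: ...B.
W.W.W
.BB.W
B..W.
..B.W

Derivation:
Move 1: B@(0,3) -> caps B=0 W=0
Move 2: W@(1,4) -> caps B=0 W=0
Move 3: B@(3,4) -> caps B=0 W=0
Move 4: W@(2,4) -> caps B=0 W=0
Move 5: B@(2,2) -> caps B=0 W=0
Move 6: W@(4,4) -> caps B=0 W=0
Move 7: B@(3,0) -> caps B=0 W=0
Move 8: W@(1,0) -> caps B=0 W=0
Move 9: B@(4,2) -> caps B=0 W=0
Move 10: W@(3,3) -> caps B=0 W=1
Move 11: B@(2,1) -> caps B=0 W=1
Move 12: W@(1,2) -> caps B=0 W=1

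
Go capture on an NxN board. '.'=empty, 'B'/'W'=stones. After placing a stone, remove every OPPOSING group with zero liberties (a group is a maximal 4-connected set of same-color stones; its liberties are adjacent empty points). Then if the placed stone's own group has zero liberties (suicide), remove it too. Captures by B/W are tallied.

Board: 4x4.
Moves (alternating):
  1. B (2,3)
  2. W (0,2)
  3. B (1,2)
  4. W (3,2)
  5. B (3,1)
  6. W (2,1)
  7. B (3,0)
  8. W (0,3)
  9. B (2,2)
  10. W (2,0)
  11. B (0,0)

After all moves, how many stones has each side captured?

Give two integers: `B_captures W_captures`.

Move 1: B@(2,3) -> caps B=0 W=0
Move 2: W@(0,2) -> caps B=0 W=0
Move 3: B@(1,2) -> caps B=0 W=0
Move 4: W@(3,2) -> caps B=0 W=0
Move 5: B@(3,1) -> caps B=0 W=0
Move 6: W@(2,1) -> caps B=0 W=0
Move 7: B@(3,0) -> caps B=0 W=0
Move 8: W@(0,3) -> caps B=0 W=0
Move 9: B@(2,2) -> caps B=0 W=0
Move 10: W@(2,0) -> caps B=0 W=2
Move 11: B@(0,0) -> caps B=0 W=2

Answer: 0 2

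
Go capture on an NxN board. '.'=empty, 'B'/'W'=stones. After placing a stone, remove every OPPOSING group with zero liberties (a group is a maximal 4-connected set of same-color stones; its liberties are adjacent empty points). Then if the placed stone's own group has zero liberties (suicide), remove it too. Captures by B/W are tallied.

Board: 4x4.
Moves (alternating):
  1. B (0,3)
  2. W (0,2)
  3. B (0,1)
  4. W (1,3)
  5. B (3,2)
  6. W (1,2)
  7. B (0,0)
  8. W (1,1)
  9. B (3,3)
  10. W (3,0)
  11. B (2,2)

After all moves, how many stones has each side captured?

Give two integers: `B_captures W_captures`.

Answer: 0 1

Derivation:
Move 1: B@(0,3) -> caps B=0 W=0
Move 2: W@(0,2) -> caps B=0 W=0
Move 3: B@(0,1) -> caps B=0 W=0
Move 4: W@(1,3) -> caps B=0 W=1
Move 5: B@(3,2) -> caps B=0 W=1
Move 6: W@(1,2) -> caps B=0 W=1
Move 7: B@(0,0) -> caps B=0 W=1
Move 8: W@(1,1) -> caps B=0 W=1
Move 9: B@(3,3) -> caps B=0 W=1
Move 10: W@(3,0) -> caps B=0 W=1
Move 11: B@(2,2) -> caps B=0 W=1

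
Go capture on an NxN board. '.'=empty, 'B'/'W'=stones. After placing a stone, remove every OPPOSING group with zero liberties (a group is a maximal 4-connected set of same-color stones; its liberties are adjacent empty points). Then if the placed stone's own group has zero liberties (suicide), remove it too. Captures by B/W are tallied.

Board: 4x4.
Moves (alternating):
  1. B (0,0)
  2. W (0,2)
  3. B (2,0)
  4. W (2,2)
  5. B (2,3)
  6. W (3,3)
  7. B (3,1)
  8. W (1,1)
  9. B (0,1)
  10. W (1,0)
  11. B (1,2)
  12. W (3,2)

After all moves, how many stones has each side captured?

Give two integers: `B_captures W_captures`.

Answer: 0 2

Derivation:
Move 1: B@(0,0) -> caps B=0 W=0
Move 2: W@(0,2) -> caps B=0 W=0
Move 3: B@(2,0) -> caps B=0 W=0
Move 4: W@(2,2) -> caps B=0 W=0
Move 5: B@(2,3) -> caps B=0 W=0
Move 6: W@(3,3) -> caps B=0 W=0
Move 7: B@(3,1) -> caps B=0 W=0
Move 8: W@(1,1) -> caps B=0 W=0
Move 9: B@(0,1) -> caps B=0 W=0
Move 10: W@(1,0) -> caps B=0 W=2
Move 11: B@(1,2) -> caps B=0 W=2
Move 12: W@(3,2) -> caps B=0 W=2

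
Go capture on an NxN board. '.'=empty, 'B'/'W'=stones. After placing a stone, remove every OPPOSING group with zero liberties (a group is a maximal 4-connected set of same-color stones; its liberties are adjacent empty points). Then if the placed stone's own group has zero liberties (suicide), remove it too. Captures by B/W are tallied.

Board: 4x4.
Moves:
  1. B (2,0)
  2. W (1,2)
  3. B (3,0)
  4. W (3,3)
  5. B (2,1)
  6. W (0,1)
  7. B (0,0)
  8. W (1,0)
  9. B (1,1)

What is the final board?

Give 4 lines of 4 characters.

Move 1: B@(2,0) -> caps B=0 W=0
Move 2: W@(1,2) -> caps B=0 W=0
Move 3: B@(3,0) -> caps B=0 W=0
Move 4: W@(3,3) -> caps B=0 W=0
Move 5: B@(2,1) -> caps B=0 W=0
Move 6: W@(0,1) -> caps B=0 W=0
Move 7: B@(0,0) -> caps B=0 W=0
Move 8: W@(1,0) -> caps B=0 W=1
Move 9: B@(1,1) -> caps B=0 W=1

Answer: .W..
WBW.
BB..
B..W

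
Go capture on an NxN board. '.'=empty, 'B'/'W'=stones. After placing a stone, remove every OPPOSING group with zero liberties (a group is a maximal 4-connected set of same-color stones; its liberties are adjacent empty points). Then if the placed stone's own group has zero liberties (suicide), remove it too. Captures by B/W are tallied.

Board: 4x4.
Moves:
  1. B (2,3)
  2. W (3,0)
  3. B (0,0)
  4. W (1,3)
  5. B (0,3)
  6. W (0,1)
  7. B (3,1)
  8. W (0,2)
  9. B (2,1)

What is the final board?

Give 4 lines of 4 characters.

Answer: BWW.
...W
.B.B
WB..

Derivation:
Move 1: B@(2,3) -> caps B=0 W=0
Move 2: W@(3,0) -> caps B=0 W=0
Move 3: B@(0,0) -> caps B=0 W=0
Move 4: W@(1,3) -> caps B=0 W=0
Move 5: B@(0,3) -> caps B=0 W=0
Move 6: W@(0,1) -> caps B=0 W=0
Move 7: B@(3,1) -> caps B=0 W=0
Move 8: W@(0,2) -> caps B=0 W=1
Move 9: B@(2,1) -> caps B=0 W=1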